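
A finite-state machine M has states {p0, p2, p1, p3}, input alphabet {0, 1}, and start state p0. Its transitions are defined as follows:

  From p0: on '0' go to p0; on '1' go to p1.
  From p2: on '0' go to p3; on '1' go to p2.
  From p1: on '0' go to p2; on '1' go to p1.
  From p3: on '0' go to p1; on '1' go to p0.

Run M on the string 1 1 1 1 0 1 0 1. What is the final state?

p0 → p1 → p1 → p1 → p1 → p2 → p2 → p3 → p0

p0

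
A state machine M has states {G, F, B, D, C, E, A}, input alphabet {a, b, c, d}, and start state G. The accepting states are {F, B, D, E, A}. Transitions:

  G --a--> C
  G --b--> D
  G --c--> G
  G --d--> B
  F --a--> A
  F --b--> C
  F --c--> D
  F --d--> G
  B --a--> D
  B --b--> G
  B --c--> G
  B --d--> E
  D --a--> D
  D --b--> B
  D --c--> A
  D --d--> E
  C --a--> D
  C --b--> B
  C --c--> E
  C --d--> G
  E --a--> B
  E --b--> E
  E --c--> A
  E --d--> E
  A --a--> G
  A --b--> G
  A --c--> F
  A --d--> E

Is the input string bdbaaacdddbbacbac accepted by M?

Trace: G -b-> D -d-> E -b-> E -a-> B -a-> D -a-> D -c-> A -d-> E -d-> E -d-> E -b-> E -b-> E -a-> B -c-> G -b-> D -a-> D -c-> A
End state A is accepting.

Yes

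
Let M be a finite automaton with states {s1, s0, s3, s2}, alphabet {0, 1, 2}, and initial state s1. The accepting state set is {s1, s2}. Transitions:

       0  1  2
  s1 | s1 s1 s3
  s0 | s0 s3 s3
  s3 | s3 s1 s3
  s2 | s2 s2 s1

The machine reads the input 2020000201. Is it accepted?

Trace: s1 -2-> s3 -0-> s3 -2-> s3 -0-> s3 -0-> s3 -0-> s3 -0-> s3 -2-> s3 -0-> s3 -1-> s1
End state s1 is accepting.

Yes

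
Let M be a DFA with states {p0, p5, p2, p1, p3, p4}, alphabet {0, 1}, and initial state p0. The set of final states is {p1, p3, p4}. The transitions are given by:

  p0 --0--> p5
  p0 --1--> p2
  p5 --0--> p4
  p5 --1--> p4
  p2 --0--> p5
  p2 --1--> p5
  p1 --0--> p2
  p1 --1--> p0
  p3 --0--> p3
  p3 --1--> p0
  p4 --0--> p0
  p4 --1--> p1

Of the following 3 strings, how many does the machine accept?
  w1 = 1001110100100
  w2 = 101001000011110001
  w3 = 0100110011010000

2

w1: p0 → p2 → p5 → p4 → p1 → p0 → p2 → p5 → p4 → p0 → p5 → p4 → p0 → p5  → end p5, rejected
w2: p0 → p2 → p5 → p4 → p0 → p5 → p4 → p0 → p5 → p4 → p0 → p2 → p5 → p4 → p1 → p2 → p5 → p4 → p1  → end p1, accepted
w3: p0 → p5 → p4 → p0 → p5 → p4 → p1 → p2 → p5 → p4 → p1 → p2 → p5 → p4 → p0 → p5 → p4  → end p4, accepted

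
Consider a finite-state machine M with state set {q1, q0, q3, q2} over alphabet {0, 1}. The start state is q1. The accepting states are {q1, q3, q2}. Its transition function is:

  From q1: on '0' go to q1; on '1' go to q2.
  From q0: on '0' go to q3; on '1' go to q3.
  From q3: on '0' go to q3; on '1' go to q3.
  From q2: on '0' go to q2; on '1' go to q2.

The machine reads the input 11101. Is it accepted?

Yes

start at q1
read '1': q1 → q2
read '1': q2 → q2
read '1': q2 → q2
read '0': q2 → q2
read '1': q2 → q2
End state q2 is accepting.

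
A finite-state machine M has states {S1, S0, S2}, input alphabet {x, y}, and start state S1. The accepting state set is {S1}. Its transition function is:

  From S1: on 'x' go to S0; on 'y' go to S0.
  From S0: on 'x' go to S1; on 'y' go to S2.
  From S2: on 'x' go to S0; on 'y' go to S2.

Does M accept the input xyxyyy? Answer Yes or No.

No

start at S1
read 'x': S1 → S0
read 'y': S0 → S2
read 'x': S2 → S0
read 'y': S0 → S2
read 'y': S2 → S2
read 'y': S2 → S2
End state S2 is not accepting.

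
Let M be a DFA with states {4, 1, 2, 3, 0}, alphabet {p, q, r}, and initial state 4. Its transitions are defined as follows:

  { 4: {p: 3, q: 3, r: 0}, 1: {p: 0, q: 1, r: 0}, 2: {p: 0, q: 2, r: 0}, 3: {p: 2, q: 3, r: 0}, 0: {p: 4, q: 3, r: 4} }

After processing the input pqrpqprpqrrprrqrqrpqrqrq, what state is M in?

3

start at 4
read 'p': 4 → 3
read 'q': 3 → 3
read 'r': 3 → 0
read 'p': 0 → 4
read 'q': 4 → 3
read 'p': 3 → 2
read 'r': 2 → 0
read 'p': 0 → 4
read 'q': 4 → 3
read 'r': 3 → 0
read 'r': 0 → 4
read 'p': 4 → 3
read 'r': 3 → 0
read 'r': 0 → 4
read 'q': 4 → 3
read 'r': 3 → 0
read 'q': 0 → 3
read 'r': 3 → 0
read 'p': 0 → 4
read 'q': 4 → 3
read 'r': 3 → 0
read 'q': 0 → 3
read 'r': 3 → 0
read 'q': 0 → 3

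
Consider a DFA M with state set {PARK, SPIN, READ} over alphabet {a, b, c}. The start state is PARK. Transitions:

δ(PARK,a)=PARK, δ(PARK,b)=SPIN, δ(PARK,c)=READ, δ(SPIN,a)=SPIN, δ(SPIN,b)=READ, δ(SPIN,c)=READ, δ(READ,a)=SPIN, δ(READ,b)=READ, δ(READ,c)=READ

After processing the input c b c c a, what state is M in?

SPIN

PARK → READ → READ → READ → READ → SPIN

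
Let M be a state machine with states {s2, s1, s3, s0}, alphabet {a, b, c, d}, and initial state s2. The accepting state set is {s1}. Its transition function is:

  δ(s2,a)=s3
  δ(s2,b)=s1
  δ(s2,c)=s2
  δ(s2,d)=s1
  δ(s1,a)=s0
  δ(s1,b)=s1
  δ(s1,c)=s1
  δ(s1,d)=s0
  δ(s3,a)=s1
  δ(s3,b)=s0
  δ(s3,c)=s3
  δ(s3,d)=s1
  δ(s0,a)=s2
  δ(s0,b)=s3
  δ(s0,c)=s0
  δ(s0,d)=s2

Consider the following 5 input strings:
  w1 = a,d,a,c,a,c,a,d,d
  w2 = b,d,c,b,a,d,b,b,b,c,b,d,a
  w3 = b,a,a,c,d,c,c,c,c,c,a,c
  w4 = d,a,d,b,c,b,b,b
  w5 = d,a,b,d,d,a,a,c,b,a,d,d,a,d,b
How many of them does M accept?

2

w1: s2 → s3 → s1 → s0 → s0 → s2 → s2 → s3 → s1 → s0  → end s0, rejected
w2: s2 → s1 → s0 → s0 → s3 → s1 → s0 → s3 → s0 → s3 → s3 → s0 → s2 → s3  → end s3, rejected
w3: s2 → s1 → s0 → s2 → s2 → s1 → s1 → s1 → s1 → s1 → s1 → s0 → s0  → end s0, rejected
w4: s2 → s1 → s0 → s2 → s1 → s1 → s1 → s1 → s1  → end s1, accepted
w5: s2 → s1 → s0 → s3 → s1 → s0 → s2 → s3 → s3 → s0 → s2 → s1 → s0 → s2 → s1 → s1  → end s1, accepted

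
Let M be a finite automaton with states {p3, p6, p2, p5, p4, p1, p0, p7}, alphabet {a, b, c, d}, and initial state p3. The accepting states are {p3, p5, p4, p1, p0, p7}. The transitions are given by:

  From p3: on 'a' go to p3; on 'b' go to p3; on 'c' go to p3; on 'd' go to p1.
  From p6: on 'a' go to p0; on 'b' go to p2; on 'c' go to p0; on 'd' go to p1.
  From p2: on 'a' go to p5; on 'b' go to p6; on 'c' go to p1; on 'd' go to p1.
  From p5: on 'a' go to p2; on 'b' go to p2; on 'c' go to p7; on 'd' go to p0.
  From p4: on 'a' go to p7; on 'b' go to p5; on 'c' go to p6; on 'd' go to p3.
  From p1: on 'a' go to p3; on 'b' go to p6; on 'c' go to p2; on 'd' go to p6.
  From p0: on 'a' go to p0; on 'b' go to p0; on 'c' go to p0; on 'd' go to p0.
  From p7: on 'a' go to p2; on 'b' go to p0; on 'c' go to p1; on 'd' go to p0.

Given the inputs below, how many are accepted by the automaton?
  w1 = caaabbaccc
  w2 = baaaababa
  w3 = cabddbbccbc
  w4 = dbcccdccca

4

w1: Trace: p3 -c-> p3 -a-> p3 -a-> p3 -a-> p3 -b-> p3 -b-> p3 -a-> p3 -c-> p3 -c-> p3 -c-> p3  → end p3, accepted
w2: Trace: p3 -b-> p3 -a-> p3 -a-> p3 -a-> p3 -a-> p3 -b-> p3 -a-> p3 -b-> p3 -a-> p3  → end p3, accepted
w3: Trace: p3 -c-> p3 -a-> p3 -b-> p3 -d-> p1 -d-> p6 -b-> p2 -b-> p6 -c-> p0 -c-> p0 -b-> p0 -c-> p0  → end p0, accepted
w4: Trace: p3 -d-> p1 -b-> p6 -c-> p0 -c-> p0 -c-> p0 -d-> p0 -c-> p0 -c-> p0 -c-> p0 -a-> p0  → end p0, accepted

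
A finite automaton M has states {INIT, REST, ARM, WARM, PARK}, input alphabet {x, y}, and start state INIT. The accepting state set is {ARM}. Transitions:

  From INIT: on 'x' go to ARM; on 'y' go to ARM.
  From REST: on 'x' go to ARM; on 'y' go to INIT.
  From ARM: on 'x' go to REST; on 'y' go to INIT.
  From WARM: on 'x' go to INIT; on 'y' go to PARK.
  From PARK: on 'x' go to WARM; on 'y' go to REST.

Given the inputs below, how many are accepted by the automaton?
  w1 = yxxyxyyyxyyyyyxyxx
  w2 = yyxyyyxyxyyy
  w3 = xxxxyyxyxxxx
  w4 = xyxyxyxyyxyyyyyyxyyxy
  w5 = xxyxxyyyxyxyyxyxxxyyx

0

w1: Trace: INIT -y-> ARM -x-> REST -x-> ARM -y-> INIT -x-> ARM -y-> INIT -y-> ARM -y-> INIT -x-> ARM -y-> INIT -y-> ARM -y-> INIT -y-> ARM -y-> INIT -x-> ARM -y-> INIT -x-> ARM -x-> REST  → end REST, rejected
w2: Trace: INIT -y-> ARM -y-> INIT -x-> ARM -y-> INIT -y-> ARM -y-> INIT -x-> ARM -y-> INIT -x-> ARM -y-> INIT -y-> ARM -y-> INIT  → end INIT, rejected
w3: Trace: INIT -x-> ARM -x-> REST -x-> ARM -x-> REST -y-> INIT -y-> ARM -x-> REST -y-> INIT -x-> ARM -x-> REST -x-> ARM -x-> REST  → end REST, rejected
w4: Trace: INIT -x-> ARM -y-> INIT -x-> ARM -y-> INIT -x-> ARM -y-> INIT -x-> ARM -y-> INIT -y-> ARM -x-> REST -y-> INIT -y-> ARM -y-> INIT -y-> ARM -y-> INIT -y-> ARM -x-> REST -y-> INIT -y-> ARM -x-> REST -y-> INIT  → end INIT, rejected
w5: Trace: INIT -x-> ARM -x-> REST -y-> INIT -x-> ARM -x-> REST -y-> INIT -y-> ARM -y-> INIT -x-> ARM -y-> INIT -x-> ARM -y-> INIT -y-> ARM -x-> REST -y-> INIT -x-> ARM -x-> REST -x-> ARM -y-> INIT -y-> ARM -x-> REST  → end REST, rejected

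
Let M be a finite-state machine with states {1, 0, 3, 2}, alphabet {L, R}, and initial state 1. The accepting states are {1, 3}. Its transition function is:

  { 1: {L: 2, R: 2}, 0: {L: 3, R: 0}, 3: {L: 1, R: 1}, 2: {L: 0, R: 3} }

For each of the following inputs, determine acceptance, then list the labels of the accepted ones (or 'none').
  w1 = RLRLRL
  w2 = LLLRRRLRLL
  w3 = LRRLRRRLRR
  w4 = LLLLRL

w2

w1: Trace: 1 -R-> 2 -L-> 0 -R-> 0 -L-> 3 -R-> 1 -L-> 2  → end 2, rejected
w2: Trace: 1 -L-> 2 -L-> 0 -L-> 3 -R-> 1 -R-> 2 -R-> 3 -L-> 1 -R-> 2 -L-> 0 -L-> 3  → end 3, accepted
w3: Trace: 1 -L-> 2 -R-> 3 -R-> 1 -L-> 2 -R-> 3 -R-> 1 -R-> 2 -L-> 0 -R-> 0 -R-> 0  → end 0, rejected
w4: Trace: 1 -L-> 2 -L-> 0 -L-> 3 -L-> 1 -R-> 2 -L-> 0  → end 0, rejected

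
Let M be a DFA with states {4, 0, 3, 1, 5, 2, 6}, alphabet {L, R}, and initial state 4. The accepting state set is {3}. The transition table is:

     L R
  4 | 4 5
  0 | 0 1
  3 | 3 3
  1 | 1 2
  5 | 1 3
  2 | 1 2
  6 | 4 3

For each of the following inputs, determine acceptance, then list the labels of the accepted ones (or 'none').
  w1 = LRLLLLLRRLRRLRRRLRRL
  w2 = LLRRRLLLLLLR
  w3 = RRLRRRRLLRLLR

w2, w3

w1: Trace: 4 -L-> 4 -R-> 5 -L-> 1 -L-> 1 -L-> 1 -L-> 1 -L-> 1 -R-> 2 -R-> 2 -L-> 1 -R-> 2 -R-> 2 -L-> 1 -R-> 2 -R-> 2 -R-> 2 -L-> 1 -R-> 2 -R-> 2 -L-> 1  → end 1, rejected
w2: Trace: 4 -L-> 4 -L-> 4 -R-> 5 -R-> 3 -R-> 3 -L-> 3 -L-> 3 -L-> 3 -L-> 3 -L-> 3 -L-> 3 -R-> 3  → end 3, accepted
w3: Trace: 4 -R-> 5 -R-> 3 -L-> 3 -R-> 3 -R-> 3 -R-> 3 -R-> 3 -L-> 3 -L-> 3 -R-> 3 -L-> 3 -L-> 3 -R-> 3  → end 3, accepted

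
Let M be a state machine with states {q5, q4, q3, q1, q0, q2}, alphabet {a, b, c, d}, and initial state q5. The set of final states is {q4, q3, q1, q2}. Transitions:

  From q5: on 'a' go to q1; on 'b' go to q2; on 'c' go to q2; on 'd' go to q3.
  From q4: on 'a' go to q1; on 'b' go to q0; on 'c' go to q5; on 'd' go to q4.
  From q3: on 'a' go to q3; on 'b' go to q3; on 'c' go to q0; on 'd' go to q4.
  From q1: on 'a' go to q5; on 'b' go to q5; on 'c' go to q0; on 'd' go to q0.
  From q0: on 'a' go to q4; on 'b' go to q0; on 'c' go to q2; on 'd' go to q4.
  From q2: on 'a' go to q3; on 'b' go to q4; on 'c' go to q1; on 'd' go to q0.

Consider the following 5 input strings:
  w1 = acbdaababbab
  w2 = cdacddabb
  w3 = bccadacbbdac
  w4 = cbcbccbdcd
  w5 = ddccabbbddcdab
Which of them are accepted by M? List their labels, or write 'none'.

w1, w2, w4, w5

w1:
  start at q5
  read 'a': q5 → q1
  read 'c': q1 → q0
  read 'b': q0 → q0
  read 'd': q0 → q4
  read 'a': q4 → q1
  read 'a': q1 → q5
  read 'b': q5 → q2
  read 'a': q2 → q3
  read 'b': q3 → q3
  read 'b': q3 → q3
  read 'a': q3 → q3
  read 'b': q3 → q3
  end q3, accepted
w2:
  start at q5
  read 'c': q5 → q2
  read 'd': q2 → q0
  read 'a': q0 → q4
  read 'c': q4 → q5
  read 'd': q5 → q3
  read 'd': q3 → q4
  read 'a': q4 → q1
  read 'b': q1 → q5
  read 'b': q5 → q2
  end q2, accepted
w3:
  start at q5
  read 'b': q5 → q2
  read 'c': q2 → q1
  read 'c': q1 → q0
  read 'a': q0 → q4
  read 'd': q4 → q4
  read 'a': q4 → q1
  read 'c': q1 → q0
  read 'b': q0 → q0
  read 'b': q0 → q0
  read 'd': q0 → q4
  read 'a': q4 → q1
  read 'c': q1 → q0
  end q0, rejected
w4:
  start at q5
  read 'c': q5 → q2
  read 'b': q2 → q4
  read 'c': q4 → q5
  read 'b': q5 → q2
  read 'c': q2 → q1
  read 'c': q1 → q0
  read 'b': q0 → q0
  read 'd': q0 → q4
  read 'c': q4 → q5
  read 'd': q5 → q3
  end q3, accepted
w5:
  start at q5
  read 'd': q5 → q3
  read 'd': q3 → q4
  read 'c': q4 → q5
  read 'c': q5 → q2
  read 'a': q2 → q3
  read 'b': q3 → q3
  read 'b': q3 → q3
  read 'b': q3 → q3
  read 'd': q3 → q4
  read 'd': q4 → q4
  read 'c': q4 → q5
  read 'd': q5 → q3
  read 'a': q3 → q3
  read 'b': q3 → q3
  end q3, accepted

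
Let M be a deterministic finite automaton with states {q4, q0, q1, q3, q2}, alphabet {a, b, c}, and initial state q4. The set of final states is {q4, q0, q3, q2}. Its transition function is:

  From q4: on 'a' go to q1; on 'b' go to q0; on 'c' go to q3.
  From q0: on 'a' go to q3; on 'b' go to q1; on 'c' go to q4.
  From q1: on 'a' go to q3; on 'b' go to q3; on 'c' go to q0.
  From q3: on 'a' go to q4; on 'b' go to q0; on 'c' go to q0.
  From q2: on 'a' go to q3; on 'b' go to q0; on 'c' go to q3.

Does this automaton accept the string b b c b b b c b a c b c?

start at q4
read 'b': q4 → q0
read 'b': q0 → q1
read 'c': q1 → q0
read 'b': q0 → q1
read 'b': q1 → q3
read 'b': q3 → q0
read 'c': q0 → q4
read 'b': q4 → q0
read 'a': q0 → q3
read 'c': q3 → q0
read 'b': q0 → q1
read 'c': q1 → q0
End state q0 is accepting.

Yes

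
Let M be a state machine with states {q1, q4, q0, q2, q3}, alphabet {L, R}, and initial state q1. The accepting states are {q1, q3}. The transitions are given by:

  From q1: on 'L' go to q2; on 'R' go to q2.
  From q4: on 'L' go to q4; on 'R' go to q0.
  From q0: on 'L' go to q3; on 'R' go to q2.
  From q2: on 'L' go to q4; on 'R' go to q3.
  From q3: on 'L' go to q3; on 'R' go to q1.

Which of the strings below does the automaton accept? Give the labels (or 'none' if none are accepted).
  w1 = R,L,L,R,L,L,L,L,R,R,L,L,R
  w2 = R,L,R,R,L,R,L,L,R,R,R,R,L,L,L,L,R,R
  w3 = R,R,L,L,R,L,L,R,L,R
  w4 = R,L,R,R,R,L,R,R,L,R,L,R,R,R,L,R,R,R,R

w1: q1 → q2 → q4 → q4 → q0 → q3 → q3 → q3 → q3 → q1 → q2 → q4 → q4 → q0  → end q0, rejected
w2: q1 → q2 → q4 → q0 → q2 → q4 → q0 → q3 → q3 → q1 → q2 → q3 → q1 → q2 → q4 → q4 → q4 → q0 → q2  → end q2, rejected
w3: q1 → q2 → q3 → q3 → q3 → q1 → q2 → q4 → q0 → q3 → q1  → end q1, accepted
w4: q1 → q2 → q4 → q0 → q2 → q3 → q3 → q1 → q2 → q4 → q0 → q3 → q1 → q2 → q3 → q3 → q1 → q2 → q3 → q1  → end q1, accepted

w3, w4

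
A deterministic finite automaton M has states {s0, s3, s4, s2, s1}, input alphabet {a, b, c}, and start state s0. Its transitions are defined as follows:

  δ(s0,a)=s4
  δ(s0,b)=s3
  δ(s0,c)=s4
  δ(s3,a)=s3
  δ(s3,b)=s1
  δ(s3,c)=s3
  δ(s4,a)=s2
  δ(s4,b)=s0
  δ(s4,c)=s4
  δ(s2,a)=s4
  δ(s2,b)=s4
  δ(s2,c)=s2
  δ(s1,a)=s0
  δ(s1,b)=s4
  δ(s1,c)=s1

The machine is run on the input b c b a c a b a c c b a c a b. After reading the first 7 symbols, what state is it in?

s4

s0 → s3 → s3 → s1 → s0 → s4 → s2 → s4
After 7 symbols: s4.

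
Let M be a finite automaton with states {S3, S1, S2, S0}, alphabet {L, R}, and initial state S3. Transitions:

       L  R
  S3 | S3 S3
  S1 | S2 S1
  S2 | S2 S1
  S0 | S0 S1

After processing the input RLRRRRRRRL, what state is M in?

S3 → S3 → S3 → S3 → S3 → S3 → S3 → S3 → S3 → S3 → S3

S3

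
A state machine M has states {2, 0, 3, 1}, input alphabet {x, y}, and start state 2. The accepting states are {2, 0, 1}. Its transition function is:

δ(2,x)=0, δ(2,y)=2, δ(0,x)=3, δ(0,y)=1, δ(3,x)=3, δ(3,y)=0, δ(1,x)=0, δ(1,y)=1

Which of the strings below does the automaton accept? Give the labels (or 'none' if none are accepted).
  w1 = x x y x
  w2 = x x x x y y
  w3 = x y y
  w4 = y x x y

w2, w3, w4

w1: Trace: 2 -x-> 0 -x-> 3 -y-> 0 -x-> 3  → end 3, rejected
w2: Trace: 2 -x-> 0 -x-> 3 -x-> 3 -x-> 3 -y-> 0 -y-> 1  → end 1, accepted
w3: Trace: 2 -x-> 0 -y-> 1 -y-> 1  → end 1, accepted
w4: Trace: 2 -y-> 2 -x-> 0 -x-> 3 -y-> 0  → end 0, accepted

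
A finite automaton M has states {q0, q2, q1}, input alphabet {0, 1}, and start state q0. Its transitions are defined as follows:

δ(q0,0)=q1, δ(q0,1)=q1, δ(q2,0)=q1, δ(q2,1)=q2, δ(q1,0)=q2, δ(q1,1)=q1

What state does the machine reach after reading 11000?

q0 → q1 → q1 → q2 → q1 → q2

q2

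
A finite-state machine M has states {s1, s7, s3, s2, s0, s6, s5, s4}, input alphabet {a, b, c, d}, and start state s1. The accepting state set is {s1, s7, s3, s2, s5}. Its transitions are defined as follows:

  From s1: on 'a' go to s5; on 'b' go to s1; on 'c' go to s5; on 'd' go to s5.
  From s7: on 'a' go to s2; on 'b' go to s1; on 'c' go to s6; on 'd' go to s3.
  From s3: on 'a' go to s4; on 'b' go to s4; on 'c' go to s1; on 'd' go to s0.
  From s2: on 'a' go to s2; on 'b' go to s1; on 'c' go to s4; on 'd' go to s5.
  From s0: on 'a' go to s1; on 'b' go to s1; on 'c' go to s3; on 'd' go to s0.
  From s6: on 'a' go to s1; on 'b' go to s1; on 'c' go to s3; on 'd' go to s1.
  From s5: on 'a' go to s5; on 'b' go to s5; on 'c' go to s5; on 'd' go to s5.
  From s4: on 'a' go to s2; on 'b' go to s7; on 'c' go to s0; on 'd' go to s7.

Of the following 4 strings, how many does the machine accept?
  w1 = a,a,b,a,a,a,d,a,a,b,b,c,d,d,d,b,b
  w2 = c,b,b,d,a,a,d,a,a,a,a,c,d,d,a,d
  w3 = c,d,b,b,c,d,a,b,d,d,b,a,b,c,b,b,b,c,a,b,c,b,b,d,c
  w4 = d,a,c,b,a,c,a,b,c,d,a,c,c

w1:
  start at s1
  read 'a': s1 → s5
  read 'a': s5 → s5
  read 'b': s5 → s5
  read 'a': s5 → s5
  read 'a': s5 → s5
  read 'a': s5 → s5
  read 'd': s5 → s5
  read 'a': s5 → s5
  read 'a': s5 → s5
  read 'b': s5 → s5
  read 'b': s5 → s5
  read 'c': s5 → s5
  read 'd': s5 → s5
  read 'd': s5 → s5
  read 'd': s5 → s5
  read 'b': s5 → s5
  read 'b': s5 → s5
  end s5, accepted
w2:
  start at s1
  read 'c': s1 → s5
  read 'b': s5 → s5
  read 'b': s5 → s5
  read 'd': s5 → s5
  read 'a': s5 → s5
  read 'a': s5 → s5
  read 'd': s5 → s5
  read 'a': s5 → s5
  read 'a': s5 → s5
  read 'a': s5 → s5
  read 'a': s5 → s5
  read 'c': s5 → s5
  read 'd': s5 → s5
  read 'd': s5 → s5
  read 'a': s5 → s5
  read 'd': s5 → s5
  end s5, accepted
w3:
  start at s1
  read 'c': s1 → s5
  read 'd': s5 → s5
  read 'b': s5 → s5
  read 'b': s5 → s5
  read 'c': s5 → s5
  read 'd': s5 → s5
  read 'a': s5 → s5
  read 'b': s5 → s5
  read 'd': s5 → s5
  read 'd': s5 → s5
  read 'b': s5 → s5
  read 'a': s5 → s5
  read 'b': s5 → s5
  read 'c': s5 → s5
  read 'b': s5 → s5
  read 'b': s5 → s5
  read 'b': s5 → s5
  read 'c': s5 → s5
  read 'a': s5 → s5
  read 'b': s5 → s5
  read 'c': s5 → s5
  read 'b': s5 → s5
  read 'b': s5 → s5
  read 'd': s5 → s5
  read 'c': s5 → s5
  end s5, accepted
w4:
  start at s1
  read 'd': s1 → s5
  read 'a': s5 → s5
  read 'c': s5 → s5
  read 'b': s5 → s5
  read 'a': s5 → s5
  read 'c': s5 → s5
  read 'a': s5 → s5
  read 'b': s5 → s5
  read 'c': s5 → s5
  read 'd': s5 → s5
  read 'a': s5 → s5
  read 'c': s5 → s5
  read 'c': s5 → s5
  end s5, accepted

4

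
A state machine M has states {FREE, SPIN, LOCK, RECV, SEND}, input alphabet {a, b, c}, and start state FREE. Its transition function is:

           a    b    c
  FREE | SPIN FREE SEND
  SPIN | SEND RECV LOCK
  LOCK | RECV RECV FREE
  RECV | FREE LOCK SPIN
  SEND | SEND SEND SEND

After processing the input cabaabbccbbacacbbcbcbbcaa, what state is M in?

Trace: FREE -c-> SEND -a-> SEND -b-> SEND -a-> SEND -a-> SEND -b-> SEND -b-> SEND -c-> SEND -c-> SEND -b-> SEND -b-> SEND -a-> SEND -c-> SEND -a-> SEND -c-> SEND -b-> SEND -b-> SEND -c-> SEND -b-> SEND -c-> SEND -b-> SEND -b-> SEND -c-> SEND -a-> SEND -a-> SEND

SEND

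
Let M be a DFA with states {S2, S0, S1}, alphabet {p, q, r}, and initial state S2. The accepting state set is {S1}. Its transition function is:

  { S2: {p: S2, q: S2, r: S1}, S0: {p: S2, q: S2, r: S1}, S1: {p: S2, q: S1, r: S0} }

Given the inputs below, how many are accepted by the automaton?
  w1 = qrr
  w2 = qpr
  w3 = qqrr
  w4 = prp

1

w1: Trace: S2 -q-> S2 -r-> S1 -r-> S0  → end S0, rejected
w2: Trace: S2 -q-> S2 -p-> S2 -r-> S1  → end S1, accepted
w3: Trace: S2 -q-> S2 -q-> S2 -r-> S1 -r-> S0  → end S0, rejected
w4: Trace: S2 -p-> S2 -r-> S1 -p-> S2  → end S2, rejected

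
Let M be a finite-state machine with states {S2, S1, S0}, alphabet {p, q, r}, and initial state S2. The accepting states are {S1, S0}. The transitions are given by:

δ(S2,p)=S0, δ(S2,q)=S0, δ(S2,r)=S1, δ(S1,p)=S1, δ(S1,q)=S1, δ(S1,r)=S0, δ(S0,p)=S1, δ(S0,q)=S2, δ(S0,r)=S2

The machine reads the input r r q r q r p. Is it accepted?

Yes

Trace: S2 -r-> S1 -r-> S0 -q-> S2 -r-> S1 -q-> S1 -r-> S0 -p-> S1
End state S1 is accepting.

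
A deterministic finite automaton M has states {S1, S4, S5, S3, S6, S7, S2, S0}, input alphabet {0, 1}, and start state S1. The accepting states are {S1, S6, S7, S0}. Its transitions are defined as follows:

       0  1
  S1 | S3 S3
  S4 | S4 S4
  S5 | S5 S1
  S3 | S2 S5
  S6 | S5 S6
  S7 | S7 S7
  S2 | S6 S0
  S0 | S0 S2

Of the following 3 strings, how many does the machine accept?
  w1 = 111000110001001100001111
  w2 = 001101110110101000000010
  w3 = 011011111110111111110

w1: Trace: S1 -1-> S3 -1-> S5 -1-> S1 -0-> S3 -0-> S2 -0-> S6 -1-> S6 -1-> S6 -0-> S5 -0-> S5 -0-> S5 -1-> S1 -0-> S3 -0-> S2 -1-> S0 -1-> S2 -0-> S6 -0-> S5 -0-> S5 -0-> S5 -1-> S1 -1-> S3 -1-> S5 -1-> S1  → end S1, accepted
w2: Trace: S1 -0-> S3 -0-> S2 -1-> S0 -1-> S2 -0-> S6 -1-> S6 -1-> S6 -1-> S6 -0-> S5 -1-> S1 -1-> S3 -0-> S2 -1-> S0 -0-> S0 -1-> S2 -0-> S6 -0-> S5 -0-> S5 -0-> S5 -0-> S5 -0-> S5 -0-> S5 -1-> S1 -0-> S3  → end S3, rejected
w3: Trace: S1 -0-> S3 -1-> S5 -1-> S1 -0-> S3 -1-> S5 -1-> S1 -1-> S3 -1-> S5 -1-> S1 -1-> S3 -1-> S5 -0-> S5 -1-> S1 -1-> S3 -1-> S5 -1-> S1 -1-> S3 -1-> S5 -1-> S1 -1-> S3 -0-> S2  → end S2, rejected

1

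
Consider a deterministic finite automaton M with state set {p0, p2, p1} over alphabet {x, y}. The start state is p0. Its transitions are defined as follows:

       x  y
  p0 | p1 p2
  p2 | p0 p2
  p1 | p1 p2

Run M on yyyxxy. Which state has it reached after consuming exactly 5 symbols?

p1

p0 → p2 → p2 → p2 → p0 → p1
After 5 symbols: p1.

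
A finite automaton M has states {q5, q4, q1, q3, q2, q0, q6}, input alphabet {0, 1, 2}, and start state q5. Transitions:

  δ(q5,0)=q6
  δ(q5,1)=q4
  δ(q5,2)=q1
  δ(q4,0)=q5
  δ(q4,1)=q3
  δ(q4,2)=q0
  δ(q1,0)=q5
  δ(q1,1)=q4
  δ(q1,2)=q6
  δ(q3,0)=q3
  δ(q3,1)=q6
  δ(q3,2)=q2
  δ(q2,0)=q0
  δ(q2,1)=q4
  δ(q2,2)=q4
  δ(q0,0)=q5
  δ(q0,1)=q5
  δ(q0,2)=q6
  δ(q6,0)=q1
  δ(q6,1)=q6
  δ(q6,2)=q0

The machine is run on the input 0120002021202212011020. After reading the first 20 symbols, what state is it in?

q3

q5 → q6 → q6 → q0 → q5 → q6 → q1 → q6 → q1 → q6 → q6 → q0 → q5 → q1 → q6 → q6 → q0 → q5 → q4 → q3 → q3
After 20 symbols: q3.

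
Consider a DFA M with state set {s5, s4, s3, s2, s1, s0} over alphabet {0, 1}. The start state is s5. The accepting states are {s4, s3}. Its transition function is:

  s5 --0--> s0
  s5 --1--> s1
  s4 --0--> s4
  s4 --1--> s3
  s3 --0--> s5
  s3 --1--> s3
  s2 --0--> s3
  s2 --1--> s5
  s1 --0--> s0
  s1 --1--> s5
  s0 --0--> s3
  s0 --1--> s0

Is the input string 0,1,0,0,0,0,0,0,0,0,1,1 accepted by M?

s5 → s0 → s0 → s3 → s5 → s0 → s3 → s5 → s0 → s3 → s5 → s1 → s5
End state s5 is not accepting.

No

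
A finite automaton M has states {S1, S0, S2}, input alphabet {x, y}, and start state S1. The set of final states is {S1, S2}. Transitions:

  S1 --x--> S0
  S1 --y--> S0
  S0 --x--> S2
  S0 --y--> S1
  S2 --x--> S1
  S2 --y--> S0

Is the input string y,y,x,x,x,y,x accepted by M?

Yes

Trace: S1 -y-> S0 -y-> S1 -x-> S0 -x-> S2 -x-> S1 -y-> S0 -x-> S2
End state S2 is accepting.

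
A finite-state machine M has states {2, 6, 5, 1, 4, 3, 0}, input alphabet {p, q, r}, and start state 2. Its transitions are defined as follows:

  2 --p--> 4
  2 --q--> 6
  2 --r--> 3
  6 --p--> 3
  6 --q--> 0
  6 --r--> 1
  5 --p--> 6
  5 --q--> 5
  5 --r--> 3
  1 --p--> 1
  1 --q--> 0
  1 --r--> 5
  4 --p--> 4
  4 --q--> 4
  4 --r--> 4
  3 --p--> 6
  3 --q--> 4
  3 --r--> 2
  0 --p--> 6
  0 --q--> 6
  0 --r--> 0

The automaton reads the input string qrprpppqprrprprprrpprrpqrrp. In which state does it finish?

6

start at 2
read 'q': 2 → 6
read 'r': 6 → 1
read 'p': 1 → 1
read 'r': 1 → 5
read 'p': 5 → 6
read 'p': 6 → 3
read 'p': 3 → 6
read 'q': 6 → 0
read 'p': 0 → 6
read 'r': 6 → 1
read 'r': 1 → 5
read 'p': 5 → 6
read 'r': 6 → 1
read 'p': 1 → 1
read 'r': 1 → 5
read 'p': 5 → 6
read 'r': 6 → 1
read 'r': 1 → 5
read 'p': 5 → 6
read 'p': 6 → 3
read 'r': 3 → 2
read 'r': 2 → 3
read 'p': 3 → 6
read 'q': 6 → 0
read 'r': 0 → 0
read 'r': 0 → 0
read 'p': 0 → 6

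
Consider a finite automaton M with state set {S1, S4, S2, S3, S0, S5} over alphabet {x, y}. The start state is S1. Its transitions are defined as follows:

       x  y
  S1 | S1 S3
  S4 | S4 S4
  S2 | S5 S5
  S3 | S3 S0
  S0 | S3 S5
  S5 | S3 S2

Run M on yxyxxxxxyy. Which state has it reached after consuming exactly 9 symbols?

Trace: S1 -y-> S3 -x-> S3 -y-> S0 -x-> S3 -x-> S3 -x-> S3 -x-> S3 -x-> S3 -y-> S0
After 9 symbols: S0.

S0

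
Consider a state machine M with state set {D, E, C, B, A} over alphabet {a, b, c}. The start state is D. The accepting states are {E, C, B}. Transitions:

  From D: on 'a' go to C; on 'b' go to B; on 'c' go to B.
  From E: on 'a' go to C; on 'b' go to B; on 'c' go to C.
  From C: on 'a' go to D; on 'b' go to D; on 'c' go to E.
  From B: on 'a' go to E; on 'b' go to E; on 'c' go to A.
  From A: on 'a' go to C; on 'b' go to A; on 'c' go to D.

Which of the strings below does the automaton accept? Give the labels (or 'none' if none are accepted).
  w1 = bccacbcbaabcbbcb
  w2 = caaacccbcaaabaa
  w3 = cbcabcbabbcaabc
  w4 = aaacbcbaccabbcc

w1:
  start at D
  read 'b': D → B
  read 'c': B → A
  read 'c': A → D
  read 'a': D → C
  read 'c': C → E
  read 'b': E → B
  read 'c': B → A
  read 'b': A → A
  read 'a': A → C
  read 'a': C → D
  read 'b': D → B
  read 'c': B → A
  read 'b': A → A
  read 'b': A → A
  read 'c': A → D
  read 'b': D → B
  end B, accepted
w2:
  start at D
  read 'c': D → B
  read 'a': B → E
  read 'a': E → C
  read 'a': C → D
  read 'c': D → B
  read 'c': B → A
  read 'c': A → D
  read 'b': D → B
  read 'c': B → A
  read 'a': A → C
  read 'a': C → D
  read 'a': D → C
  read 'b': C → D
  read 'a': D → C
  read 'a': C → D
  end D, rejected
w3:
  start at D
  read 'c': D → B
  read 'b': B → E
  read 'c': E → C
  read 'a': C → D
  read 'b': D → B
  read 'c': B → A
  read 'b': A → A
  read 'a': A → C
  read 'b': C → D
  read 'b': D → B
  read 'c': B → A
  read 'a': A → C
  read 'a': C → D
  read 'b': D → B
  read 'c': B → A
  end A, rejected
w4:
  start at D
  read 'a': D → C
  read 'a': C → D
  read 'a': D → C
  read 'c': C → E
  read 'b': E → B
  read 'c': B → A
  read 'b': A → A
  read 'a': A → C
  read 'c': C → E
  read 'c': E → C
  read 'a': C → D
  read 'b': D → B
  read 'b': B → E
  read 'c': E → C
  read 'c': C → E
  end E, accepted

w1, w4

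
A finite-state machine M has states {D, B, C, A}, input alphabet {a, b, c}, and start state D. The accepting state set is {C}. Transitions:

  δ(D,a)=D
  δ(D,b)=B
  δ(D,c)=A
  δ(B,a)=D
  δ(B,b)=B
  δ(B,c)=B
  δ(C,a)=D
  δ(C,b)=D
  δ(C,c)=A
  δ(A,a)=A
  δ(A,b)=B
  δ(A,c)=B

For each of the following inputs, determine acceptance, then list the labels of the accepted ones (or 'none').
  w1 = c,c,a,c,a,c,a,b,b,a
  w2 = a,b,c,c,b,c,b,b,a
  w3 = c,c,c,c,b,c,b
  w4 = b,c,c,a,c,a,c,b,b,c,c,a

w1: Trace: D -c-> A -c-> B -a-> D -c-> A -a-> A -c-> B -a-> D -b-> B -b-> B -a-> D  → end D, rejected
w2: Trace: D -a-> D -b-> B -c-> B -c-> B -b-> B -c-> B -b-> B -b-> B -a-> D  → end D, rejected
w3: Trace: D -c-> A -c-> B -c-> B -c-> B -b-> B -c-> B -b-> B  → end B, rejected
w4: Trace: D -b-> B -c-> B -c-> B -a-> D -c-> A -a-> A -c-> B -b-> B -b-> B -c-> B -c-> B -a-> D  → end D, rejected

none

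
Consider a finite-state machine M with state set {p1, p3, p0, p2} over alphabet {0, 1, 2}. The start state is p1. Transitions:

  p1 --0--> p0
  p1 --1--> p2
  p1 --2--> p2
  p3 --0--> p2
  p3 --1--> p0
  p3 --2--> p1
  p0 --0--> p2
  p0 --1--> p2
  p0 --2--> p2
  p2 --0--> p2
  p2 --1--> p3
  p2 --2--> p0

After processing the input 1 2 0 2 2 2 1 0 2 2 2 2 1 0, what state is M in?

p2

start at p1
read '1': p1 → p2
read '2': p2 → p0
read '0': p0 → p2
read '2': p2 → p0
read '2': p0 → p2
read '2': p2 → p0
read '1': p0 → p2
read '0': p2 → p2
read '2': p2 → p0
read '2': p0 → p2
read '2': p2 → p0
read '2': p0 → p2
read '1': p2 → p3
read '0': p3 → p2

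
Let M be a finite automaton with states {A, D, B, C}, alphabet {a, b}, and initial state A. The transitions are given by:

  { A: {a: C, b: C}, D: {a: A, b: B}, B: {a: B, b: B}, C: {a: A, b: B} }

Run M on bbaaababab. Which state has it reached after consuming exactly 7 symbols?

A → C → B → B → B → B → B → B
After 7 symbols: B.

B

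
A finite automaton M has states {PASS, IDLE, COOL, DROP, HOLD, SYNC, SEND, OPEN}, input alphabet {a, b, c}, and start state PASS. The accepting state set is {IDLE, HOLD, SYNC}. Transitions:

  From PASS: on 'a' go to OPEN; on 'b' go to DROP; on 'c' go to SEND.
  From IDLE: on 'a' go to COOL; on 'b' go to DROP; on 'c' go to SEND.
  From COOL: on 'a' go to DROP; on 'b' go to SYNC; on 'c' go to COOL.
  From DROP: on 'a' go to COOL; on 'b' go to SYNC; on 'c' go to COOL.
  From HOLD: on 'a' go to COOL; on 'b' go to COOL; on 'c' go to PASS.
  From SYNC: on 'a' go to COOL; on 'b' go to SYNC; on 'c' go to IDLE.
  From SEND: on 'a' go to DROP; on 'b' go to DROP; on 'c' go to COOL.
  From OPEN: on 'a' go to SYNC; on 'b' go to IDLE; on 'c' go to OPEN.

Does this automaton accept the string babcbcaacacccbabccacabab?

Yes

Trace: PASS -b-> DROP -a-> COOL -b-> SYNC -c-> IDLE -b-> DROP -c-> COOL -a-> DROP -a-> COOL -c-> COOL -a-> DROP -c-> COOL -c-> COOL -c-> COOL -b-> SYNC -a-> COOL -b-> SYNC -c-> IDLE -c-> SEND -a-> DROP -c-> COOL -a-> DROP -b-> SYNC -a-> COOL -b-> SYNC
End state SYNC is accepting.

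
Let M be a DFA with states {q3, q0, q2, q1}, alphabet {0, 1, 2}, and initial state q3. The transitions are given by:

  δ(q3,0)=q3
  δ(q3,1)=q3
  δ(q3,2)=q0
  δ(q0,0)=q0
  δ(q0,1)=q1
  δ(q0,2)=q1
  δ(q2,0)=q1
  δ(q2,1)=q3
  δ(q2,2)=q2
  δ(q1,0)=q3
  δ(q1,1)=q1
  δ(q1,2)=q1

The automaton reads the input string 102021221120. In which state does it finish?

q3 → q3 → q3 → q0 → q0 → q1 → q1 → q1 → q1 → q1 → q1 → q1 → q3

q3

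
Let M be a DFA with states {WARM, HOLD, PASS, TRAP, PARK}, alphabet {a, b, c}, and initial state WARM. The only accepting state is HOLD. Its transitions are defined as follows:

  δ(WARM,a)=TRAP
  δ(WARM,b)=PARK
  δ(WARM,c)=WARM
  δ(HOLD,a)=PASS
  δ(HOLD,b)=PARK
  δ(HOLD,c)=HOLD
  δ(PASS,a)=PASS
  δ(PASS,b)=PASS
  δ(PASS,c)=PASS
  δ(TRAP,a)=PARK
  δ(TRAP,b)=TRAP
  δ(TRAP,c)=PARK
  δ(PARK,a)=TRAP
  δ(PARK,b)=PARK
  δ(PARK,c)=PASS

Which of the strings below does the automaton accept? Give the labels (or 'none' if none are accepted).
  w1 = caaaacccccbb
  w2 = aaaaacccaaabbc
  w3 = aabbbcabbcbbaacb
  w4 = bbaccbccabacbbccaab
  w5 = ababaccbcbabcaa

w1:
  start at WARM
  read 'c': WARM → WARM
  read 'a': WARM → TRAP
  read 'a': TRAP → PARK
  read 'a': PARK → TRAP
  read 'a': TRAP → PARK
  read 'c': PARK → PASS
  read 'c': PASS → PASS
  read 'c': PASS → PASS
  read 'c': PASS → PASS
  read 'c': PASS → PASS
  read 'b': PASS → PASS
  read 'b': PASS → PASS
  end PASS, rejected
w2:
  start at WARM
  read 'a': WARM → TRAP
  read 'a': TRAP → PARK
  read 'a': PARK → TRAP
  read 'a': TRAP → PARK
  read 'a': PARK → TRAP
  read 'c': TRAP → PARK
  read 'c': PARK → PASS
  read 'c': PASS → PASS
  read 'a': PASS → PASS
  read 'a': PASS → PASS
  read 'a': PASS → PASS
  read 'b': PASS → PASS
  read 'b': PASS → PASS
  read 'c': PASS → PASS
  end PASS, rejected
w3:
  start at WARM
  read 'a': WARM → TRAP
  read 'a': TRAP → PARK
  read 'b': PARK → PARK
  read 'b': PARK → PARK
  read 'b': PARK → PARK
  read 'c': PARK → PASS
  read 'a': PASS → PASS
  read 'b': PASS → PASS
  read 'b': PASS → PASS
  read 'c': PASS → PASS
  read 'b': PASS → PASS
  read 'b': PASS → PASS
  read 'a': PASS → PASS
  read 'a': PASS → PASS
  read 'c': PASS → PASS
  read 'b': PASS → PASS
  end PASS, rejected
w4:
  start at WARM
  read 'b': WARM → PARK
  read 'b': PARK → PARK
  read 'a': PARK → TRAP
  read 'c': TRAP → PARK
  read 'c': PARK → PASS
  read 'b': PASS → PASS
  read 'c': PASS → PASS
  read 'c': PASS → PASS
  read 'a': PASS → PASS
  read 'b': PASS → PASS
  read 'a': PASS → PASS
  read 'c': PASS → PASS
  read 'b': PASS → PASS
  read 'b': PASS → PASS
  read 'c': PASS → PASS
  read 'c': PASS → PASS
  read 'a': PASS → PASS
  read 'a': PASS → PASS
  read 'b': PASS → PASS
  end PASS, rejected
w5:
  start at WARM
  read 'a': WARM → TRAP
  read 'b': TRAP → TRAP
  read 'a': TRAP → PARK
  read 'b': PARK → PARK
  read 'a': PARK → TRAP
  read 'c': TRAP → PARK
  read 'c': PARK → PASS
  read 'b': PASS → PASS
  read 'c': PASS → PASS
  read 'b': PASS → PASS
  read 'a': PASS → PASS
  read 'b': PASS → PASS
  read 'c': PASS → PASS
  read 'a': PASS → PASS
  read 'a': PASS → PASS
  end PASS, rejected

none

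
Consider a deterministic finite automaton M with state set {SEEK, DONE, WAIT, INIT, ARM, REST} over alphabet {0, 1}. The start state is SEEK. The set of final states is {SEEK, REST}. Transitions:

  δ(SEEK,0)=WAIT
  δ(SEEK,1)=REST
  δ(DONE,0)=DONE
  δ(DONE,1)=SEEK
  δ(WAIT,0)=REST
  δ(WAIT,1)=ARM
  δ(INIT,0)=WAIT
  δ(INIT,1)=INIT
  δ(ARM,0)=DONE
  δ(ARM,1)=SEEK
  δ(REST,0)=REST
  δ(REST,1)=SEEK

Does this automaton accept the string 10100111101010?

No

start at SEEK
read '1': SEEK → REST
read '0': REST → REST
read '1': REST → SEEK
read '0': SEEK → WAIT
read '0': WAIT → REST
read '1': REST → SEEK
read '1': SEEK → REST
read '1': REST → SEEK
read '1': SEEK → REST
read '0': REST → REST
read '1': REST → SEEK
read '0': SEEK → WAIT
read '1': WAIT → ARM
read '0': ARM → DONE
End state DONE is not accepting.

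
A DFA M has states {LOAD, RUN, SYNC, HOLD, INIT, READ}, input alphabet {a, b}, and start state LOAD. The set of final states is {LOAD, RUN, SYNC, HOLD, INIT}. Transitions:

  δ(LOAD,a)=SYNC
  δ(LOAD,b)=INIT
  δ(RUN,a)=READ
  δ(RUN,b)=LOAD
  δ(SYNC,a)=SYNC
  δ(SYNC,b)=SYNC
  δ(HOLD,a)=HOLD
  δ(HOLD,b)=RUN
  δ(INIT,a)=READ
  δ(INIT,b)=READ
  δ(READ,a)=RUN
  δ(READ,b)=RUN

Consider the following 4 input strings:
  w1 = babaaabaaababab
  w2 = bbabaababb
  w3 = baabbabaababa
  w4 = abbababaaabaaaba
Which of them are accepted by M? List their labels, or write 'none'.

w1, w2, w3, w4

w1: LOAD → INIT → READ → RUN → READ → RUN → READ → RUN → READ → RUN → READ → RUN → READ → RUN → READ → RUN  → end RUN, accepted
w2: LOAD → INIT → READ → RUN → LOAD → SYNC → SYNC → SYNC → SYNC → SYNC → SYNC  → end SYNC, accepted
w3: LOAD → INIT → READ → RUN → LOAD → INIT → READ → RUN → READ → RUN → LOAD → SYNC → SYNC → SYNC  → end SYNC, accepted
w4: LOAD → SYNC → SYNC → SYNC → SYNC → SYNC → SYNC → SYNC → SYNC → SYNC → SYNC → SYNC → SYNC → SYNC → SYNC → SYNC → SYNC  → end SYNC, accepted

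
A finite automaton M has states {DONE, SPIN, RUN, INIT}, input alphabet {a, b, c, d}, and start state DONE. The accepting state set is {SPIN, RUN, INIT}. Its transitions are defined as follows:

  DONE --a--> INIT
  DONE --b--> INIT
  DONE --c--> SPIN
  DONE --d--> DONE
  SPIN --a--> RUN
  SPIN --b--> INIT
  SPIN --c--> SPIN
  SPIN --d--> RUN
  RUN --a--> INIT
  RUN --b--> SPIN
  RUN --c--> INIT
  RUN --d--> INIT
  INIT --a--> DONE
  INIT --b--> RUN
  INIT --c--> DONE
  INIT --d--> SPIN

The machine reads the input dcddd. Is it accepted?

Yes

DONE → DONE → SPIN → RUN → INIT → SPIN
End state SPIN is accepting.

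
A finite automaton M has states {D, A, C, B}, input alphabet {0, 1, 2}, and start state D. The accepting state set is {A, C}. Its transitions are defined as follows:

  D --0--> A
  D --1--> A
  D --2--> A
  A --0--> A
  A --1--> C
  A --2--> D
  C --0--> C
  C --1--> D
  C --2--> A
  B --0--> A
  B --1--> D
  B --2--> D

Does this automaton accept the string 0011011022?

D → A → A → C → D → A → C → D → A → D → A
End state A is accepting.

Yes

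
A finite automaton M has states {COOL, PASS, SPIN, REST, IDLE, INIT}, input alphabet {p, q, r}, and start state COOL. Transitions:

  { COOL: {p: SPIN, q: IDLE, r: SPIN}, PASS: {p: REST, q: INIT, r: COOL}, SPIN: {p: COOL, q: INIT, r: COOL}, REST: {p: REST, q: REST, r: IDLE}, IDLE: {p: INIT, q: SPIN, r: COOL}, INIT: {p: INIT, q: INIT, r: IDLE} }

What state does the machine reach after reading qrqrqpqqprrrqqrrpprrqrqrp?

Trace: COOL -q-> IDLE -r-> COOL -q-> IDLE -r-> COOL -q-> IDLE -p-> INIT -q-> INIT -q-> INIT -p-> INIT -r-> IDLE -r-> COOL -r-> SPIN -q-> INIT -q-> INIT -r-> IDLE -r-> COOL -p-> SPIN -p-> COOL -r-> SPIN -r-> COOL -q-> IDLE -r-> COOL -q-> IDLE -r-> COOL -p-> SPIN

SPIN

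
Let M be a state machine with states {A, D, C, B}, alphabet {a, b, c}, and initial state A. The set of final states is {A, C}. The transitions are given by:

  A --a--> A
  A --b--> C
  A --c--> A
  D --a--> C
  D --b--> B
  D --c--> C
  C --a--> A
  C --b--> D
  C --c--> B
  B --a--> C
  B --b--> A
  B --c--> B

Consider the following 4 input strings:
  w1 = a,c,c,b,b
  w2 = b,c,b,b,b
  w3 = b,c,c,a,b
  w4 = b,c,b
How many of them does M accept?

w1: A → A → A → A → C → D  → end D, rejected
w2: A → C → B → A → C → D  → end D, rejected
w3: A → C → B → B → C → D  → end D, rejected
w4: A → C → B → A  → end A, accepted

1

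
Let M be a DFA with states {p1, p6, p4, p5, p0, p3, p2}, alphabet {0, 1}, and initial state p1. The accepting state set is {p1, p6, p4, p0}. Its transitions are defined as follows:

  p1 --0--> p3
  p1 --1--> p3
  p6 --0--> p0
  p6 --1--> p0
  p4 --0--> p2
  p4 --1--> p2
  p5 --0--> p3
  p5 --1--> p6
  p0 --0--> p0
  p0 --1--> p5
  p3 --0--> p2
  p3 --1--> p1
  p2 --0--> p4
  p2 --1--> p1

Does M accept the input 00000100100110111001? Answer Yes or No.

Trace: p1 -0-> p3 -0-> p2 -0-> p4 -0-> p2 -0-> p4 -1-> p2 -0-> p4 -0-> p2 -1-> p1 -0-> p3 -0-> p2 -1-> p1 -1-> p3 -0-> p2 -1-> p1 -1-> p3 -1-> p1 -0-> p3 -0-> p2 -1-> p1
End state p1 is accepting.

Yes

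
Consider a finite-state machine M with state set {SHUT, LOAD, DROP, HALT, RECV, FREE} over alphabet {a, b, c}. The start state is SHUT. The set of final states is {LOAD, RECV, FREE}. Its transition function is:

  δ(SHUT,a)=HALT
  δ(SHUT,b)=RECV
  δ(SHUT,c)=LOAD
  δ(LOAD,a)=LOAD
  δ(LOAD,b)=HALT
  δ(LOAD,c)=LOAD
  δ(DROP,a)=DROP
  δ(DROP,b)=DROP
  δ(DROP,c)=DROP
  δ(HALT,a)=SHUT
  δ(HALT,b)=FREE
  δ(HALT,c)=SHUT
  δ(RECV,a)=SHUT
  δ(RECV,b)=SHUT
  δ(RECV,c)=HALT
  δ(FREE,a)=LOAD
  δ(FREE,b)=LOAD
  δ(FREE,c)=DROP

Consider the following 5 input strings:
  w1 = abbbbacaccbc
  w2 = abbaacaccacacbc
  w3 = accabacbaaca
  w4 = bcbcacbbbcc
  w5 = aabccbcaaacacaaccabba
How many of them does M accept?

w1:
  start at SHUT
  read 'a': SHUT → HALT
  read 'b': HALT → FREE
  read 'b': FREE → LOAD
  read 'b': LOAD → HALT
  read 'b': HALT → FREE
  read 'a': FREE → LOAD
  read 'c': LOAD → LOAD
  read 'a': LOAD → LOAD
  read 'c': LOAD → LOAD
  read 'c': LOAD → LOAD
  read 'b': LOAD → HALT
  read 'c': HALT → SHUT
  end SHUT, rejected
w2:
  start at SHUT
  read 'a': SHUT → HALT
  read 'b': HALT → FREE
  read 'b': FREE → LOAD
  read 'a': LOAD → LOAD
  read 'a': LOAD → LOAD
  read 'c': LOAD → LOAD
  read 'a': LOAD → LOAD
  read 'c': LOAD → LOAD
  read 'c': LOAD → LOAD
  read 'a': LOAD → LOAD
  read 'c': LOAD → LOAD
  read 'a': LOAD → LOAD
  read 'c': LOAD → LOAD
  read 'b': LOAD → HALT
  read 'c': HALT → SHUT
  end SHUT, rejected
w3:
  start at SHUT
  read 'a': SHUT → HALT
  read 'c': HALT → SHUT
  read 'c': SHUT → LOAD
  read 'a': LOAD → LOAD
  read 'b': LOAD → HALT
  read 'a': HALT → SHUT
  read 'c': SHUT → LOAD
  read 'b': LOAD → HALT
  read 'a': HALT → SHUT
  read 'a': SHUT → HALT
  read 'c': HALT → SHUT
  read 'a': SHUT → HALT
  end HALT, rejected
w4:
  start at SHUT
  read 'b': SHUT → RECV
  read 'c': RECV → HALT
  read 'b': HALT → FREE
  read 'c': FREE → DROP
  read 'a': DROP → DROP
  read 'c': DROP → DROP
  read 'b': DROP → DROP
  read 'b': DROP → DROP
  read 'b': DROP → DROP
  read 'c': DROP → DROP
  read 'c': DROP → DROP
  end DROP, rejected
w5:
  start at SHUT
  read 'a': SHUT → HALT
  read 'a': HALT → SHUT
  read 'b': SHUT → RECV
  read 'c': RECV → HALT
  read 'c': HALT → SHUT
  read 'b': SHUT → RECV
  read 'c': RECV → HALT
  read 'a': HALT → SHUT
  read 'a': SHUT → HALT
  read 'a': HALT → SHUT
  read 'c': SHUT → LOAD
  read 'a': LOAD → LOAD
  read 'c': LOAD → LOAD
  read 'a': LOAD → LOAD
  read 'a': LOAD → LOAD
  read 'c': LOAD → LOAD
  read 'c': LOAD → LOAD
  read 'a': LOAD → LOAD
  read 'b': LOAD → HALT
  read 'b': HALT → FREE
  read 'a': FREE → LOAD
  end LOAD, accepted

1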